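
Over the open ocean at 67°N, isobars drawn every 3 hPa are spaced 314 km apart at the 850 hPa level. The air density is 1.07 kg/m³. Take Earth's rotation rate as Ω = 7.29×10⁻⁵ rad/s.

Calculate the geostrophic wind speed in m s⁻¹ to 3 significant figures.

6.65 m s⁻¹

Coriolis parameter at 67°N:
f = 2Ω sin φ = 2 × 7.29×10⁻⁵ × sin 67° = 1.34×10⁻⁴ s⁻¹
Pressure gradient: |∂P/∂n| = 300 Pa / 314000 m = 9.55×10⁻⁴ Pa/m
Geostrophic balance (pressure-gradient force = Coriolis force):
V_g = (1/(fρ)) |∂P/∂n| = 9.55×10⁻⁴ / (1.34×10⁻⁴ × 1.07) = 6.65 m/s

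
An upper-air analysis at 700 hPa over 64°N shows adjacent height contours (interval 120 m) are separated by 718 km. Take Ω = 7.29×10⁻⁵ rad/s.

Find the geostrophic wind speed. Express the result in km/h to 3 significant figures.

Coriolis parameter at 64°N:
f = 2Ω sin φ = 2 × 7.29×10⁻⁵ × sin 64° = 1.31×10⁻⁴ s⁻¹
Height gradient: |∂Z/∂n| = 120 m / 718000 m = 1.67×10⁻⁴
On a pressure surface, geostrophic balance gives V_g = (g/f)|∂Z/∂n|:
V_g = 9.81 × 1.67×10⁻⁴ / 1.31×10⁻⁴ = 12.5 m/s
Converting: 12.5 m/s × 3.6 = 45.0 km/h

45.0 km/h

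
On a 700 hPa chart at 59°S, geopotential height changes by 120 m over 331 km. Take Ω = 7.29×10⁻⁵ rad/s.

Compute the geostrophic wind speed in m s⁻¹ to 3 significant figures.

28.5 m s⁻¹

Coriolis parameter at 59°S:
f = 2Ω sin φ = 2 × 7.29×10⁻⁵ × sin 59° = 1.25×10⁻⁴ s⁻¹
Height gradient: |∂Z/∂n| = 120 m / 331000 m = 3.63×10⁻⁴
On a pressure surface, geostrophic balance gives V_g = (g/f)|∂Z/∂n|:
V_g = 9.81 × 3.63×10⁻⁴ / 1.25×10⁻⁴ = 28.5 m/s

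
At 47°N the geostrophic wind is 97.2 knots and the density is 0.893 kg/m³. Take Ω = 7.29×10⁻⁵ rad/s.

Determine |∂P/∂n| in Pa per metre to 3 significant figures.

Coriolis parameter at 47°N:
f = 2Ω sin φ = 2 × 7.29×10⁻⁵ × sin 47° = 1.07×10⁻⁴ s⁻¹
Wind speed in SI: 97.2 knots = 50.0 m/s
Geostrophic balance rearranged: |∂P/∂n| = f ρ V_g
|∂P/∂n| = 1.07×10⁻⁴ × 0.893 × 50.0 = 4.76×10⁻³ Pa/m

4.76×10⁻³ Pa/m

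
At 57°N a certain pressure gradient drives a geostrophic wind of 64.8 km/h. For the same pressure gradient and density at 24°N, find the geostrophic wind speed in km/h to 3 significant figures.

With the same pressure gradient and density, V_g ∝ 1/f ∝ 1/sin φ.
V₂ = V₁ · sin φ₁ / sin φ₂ = 64.8 × sin 57° / sin 24°
V₂ = 64.8 × 0.8387/0.4067 = 134 km/h

134 km/h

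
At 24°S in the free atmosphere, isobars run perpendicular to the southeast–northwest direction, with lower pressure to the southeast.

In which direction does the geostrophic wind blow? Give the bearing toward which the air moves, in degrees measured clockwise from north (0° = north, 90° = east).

045°

The pressure-gradient force points toward the southeast (bearing 135°).
Geostrophic balance: in the Southern Hemisphere the Coriolis force deflects motion to the left, so the geostrophic wind blows 90° to the left of the pressure-gradient force (low pressure on the right).
Rotating 135° by 90° counterclockwise gives 045° — the wind blows toward the northeast.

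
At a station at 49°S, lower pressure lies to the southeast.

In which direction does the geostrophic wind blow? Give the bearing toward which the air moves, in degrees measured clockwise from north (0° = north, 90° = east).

The pressure-gradient force points toward the southeast (bearing 135°).
Geostrophic balance: in the Southern Hemisphere the Coriolis force deflects motion to the left, so the geostrophic wind blows 90° to the left of the pressure-gradient force (low pressure on the right).
Rotating 135° by 90° counterclockwise gives 045° — the wind blows toward the northeast.

045°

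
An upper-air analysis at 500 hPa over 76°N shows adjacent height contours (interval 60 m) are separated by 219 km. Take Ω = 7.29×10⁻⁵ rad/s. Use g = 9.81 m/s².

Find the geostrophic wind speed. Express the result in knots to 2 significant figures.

Coriolis parameter at 76°N:
f = 2Ω sin φ = 2 × 7.29×10⁻⁵ × sin 76° = 1.41×10⁻⁴ s⁻¹
Height gradient: |∂Z/∂n| = 60 m / 219000 m = 2.74×10⁻⁴
On a pressure surface, geostrophic balance gives V_g = (g/f)|∂Z/∂n|:
V_g = 9.81 × 2.74×10⁻⁴ / 1.41×10⁻⁴ = 19.0 m/s
Converting: 19.0 m/s × 1.944 = 37 knots

37 knots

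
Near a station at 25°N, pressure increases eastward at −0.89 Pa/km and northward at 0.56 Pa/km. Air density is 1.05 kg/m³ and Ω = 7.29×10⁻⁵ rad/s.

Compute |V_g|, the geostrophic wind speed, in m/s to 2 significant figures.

Coriolis parameter at 25°N:
f = 2Ω sin φ = 2 × 7.29×10⁻⁵ × sin 25° = 6.16×10⁻⁵ s⁻¹
Component geostrophic relations (x east, y north):
u_g = −(1/(fρ)) ∂P/∂y,  v_g = (1/(fρ)) ∂P/∂x
u_g = −(0.56×10⁻³)/(6.16×10⁻⁵ × 1.05) = −8.66 m/s;  v_g = (−0.89×10⁻³)/(6.16×10⁻⁵ × 1.05) = −13.8 m/s
|V_g| = √(u_g² + v_g²) = 16.3 m/s

16 m/s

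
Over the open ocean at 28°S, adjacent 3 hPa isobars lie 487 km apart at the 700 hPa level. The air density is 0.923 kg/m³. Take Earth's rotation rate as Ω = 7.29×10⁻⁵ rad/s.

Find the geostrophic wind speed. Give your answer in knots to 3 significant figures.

19.0 knots

Coriolis parameter at 28°S:
f = 2Ω sin φ = 2 × 7.29×10⁻⁵ × sin 28° = 6.84×10⁻⁵ s⁻¹
Pressure gradient: |∂P/∂n| = 300 Pa / 487000 m = 6.16×10⁻⁴ Pa/m
Geostrophic balance (pressure-gradient force = Coriolis force):
V_g = (1/(fρ)) |∂P/∂n| = 6.16×10⁻⁴ / (6.84×10⁻⁵ × 0.923) = 9.75 m/s
Converting: 9.75 m/s × 1.944 = 19.0 knots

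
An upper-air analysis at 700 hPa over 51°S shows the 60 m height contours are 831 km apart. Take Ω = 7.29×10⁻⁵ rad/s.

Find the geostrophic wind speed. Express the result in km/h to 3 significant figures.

22.5 km/h

Coriolis parameter at 51°S:
f = 2Ω sin φ = 2 × 7.29×10⁻⁵ × sin 51° = 1.13×10⁻⁴ s⁻¹
Height gradient: |∂Z/∂n| = 60 m / 831000 m = 7.22×10⁻⁵
On a pressure surface, geostrophic balance gives V_g = (g/f)|∂Z/∂n|:
V_g = 9.81 × 7.22×10⁻⁵ / 1.13×10⁻⁴ = 6.25 m/s
Converting: 6.25 m/s × 3.6 = 22.5 km/h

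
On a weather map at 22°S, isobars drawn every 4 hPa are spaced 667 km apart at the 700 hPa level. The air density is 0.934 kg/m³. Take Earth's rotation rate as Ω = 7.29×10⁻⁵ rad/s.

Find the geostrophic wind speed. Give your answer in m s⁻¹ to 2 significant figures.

Coriolis parameter at 22°S:
f = 2Ω sin φ = 2 × 7.29×10⁻⁵ × sin 22° = 5.46×10⁻⁵ s⁻¹
Pressure gradient: |∂P/∂n| = 400 Pa / 667000 m = 6.00×10⁻⁴ Pa/m
Geostrophic balance (pressure-gradient force = Coriolis force):
V_g = (1/(fρ)) |∂P/∂n| = 6.00×10⁻⁴ / (5.46×10⁻⁵ × 0.934) = 11.8 m/s

12 m s⁻¹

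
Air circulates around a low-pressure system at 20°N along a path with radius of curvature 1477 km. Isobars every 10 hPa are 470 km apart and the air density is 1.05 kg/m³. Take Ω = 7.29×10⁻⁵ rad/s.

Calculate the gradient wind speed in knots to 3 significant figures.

Coriolis parameter at 20°N:
f = 2Ω sin φ = 2 × 7.29×10⁻⁵ × sin 20° = 4.99×10⁻⁵ s⁻¹
Pressure gradient: |∂P/∂n| = 1000 Pa / 470000 m = 2.13×10⁻³ Pa/m
Geostrophic speed: V_g = |∂P/∂n|/(fρ) = 2.13×10⁻³/(4.99×10⁻⁵ × 1.05) = 40.6 m/s
Around a low, centrifugal force acts outward with Coriolis, so pressure-gradient force balances both:
(1/ρ)|∂P/∂n| = fV + V²/R  →  V² + fR·V − fR·V_g = 0
With fR = 4.99×10⁻⁵ × 1477×10³ m = 73.7 m/s:
V = [−fR + √((fR)² + 4 fR V_g)]/2 = [−73.7 + √(73.7² + 4×73.7×40.6)]/2 = 29.1 m/s
Subgeostrophic (V < V_g = 40.6 m/s), as expected around a low.
Converting: 29.1 m/s × 1.944 = 56.6 knots

56.6 knots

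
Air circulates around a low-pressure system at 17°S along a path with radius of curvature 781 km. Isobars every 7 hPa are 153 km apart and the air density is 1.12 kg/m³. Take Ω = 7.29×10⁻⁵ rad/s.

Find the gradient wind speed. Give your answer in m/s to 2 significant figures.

Coriolis parameter at 17°S:
f = 2Ω sin φ = 2 × 7.29×10⁻⁵ × sin 17° = 4.26×10⁻⁵ s⁻¹
Pressure gradient: |∂P/∂n| = 700 Pa / 153000 m = 4.58×10⁻³ Pa/m
Geostrophic speed: V_g = |∂P/∂n|/(fρ) = 4.58×10⁻³/(4.26×10⁻⁵ × 1.12) = 95.8 m/s
Around a low, centrifugal force acts outward with Coriolis, so pressure-gradient force balances both:
(1/ρ)|∂P/∂n| = fV + V²/R  →  V² + fR·V − fR·V_g = 0
With fR = 4.26×10⁻⁵ × 781×10³ m = 33.3 m/s:
V = [−fR + √((fR)² + 4 fR V_g)]/2 = [−33.3 + √(33.3² + 4×33.3×95.8)]/2 = 42.2 m/s
Subgeostrophic (V < V_g = 95.8 m/s), as expected around a low.

42 m/s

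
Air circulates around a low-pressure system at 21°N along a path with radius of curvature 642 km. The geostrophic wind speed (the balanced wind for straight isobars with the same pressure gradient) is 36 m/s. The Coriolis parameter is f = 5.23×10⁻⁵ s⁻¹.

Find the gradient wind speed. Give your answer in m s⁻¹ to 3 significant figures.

21.8 m s⁻¹

Around a low, centrifugal force acts outward with Coriolis, so pressure-gradient force balances both:
(1/ρ)|∂P/∂n| = fV + V²/R  →  V² + fR·V − fR·V_g = 0
With fR = 5.23×10⁻⁵ × 642×10³ m = 33.6 m/s:
V = [−fR + √((fR)² + 4 fR V_g)]/2 = [−33.6 + √(33.6² + 4×33.6×36)]/2 = 21.8 m/s
Subgeostrophic (V < V_g = 36 m/s), as expected around a low.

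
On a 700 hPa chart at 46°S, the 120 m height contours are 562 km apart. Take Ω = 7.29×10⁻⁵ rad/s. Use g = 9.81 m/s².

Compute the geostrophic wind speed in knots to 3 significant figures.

Coriolis parameter at 46°S:
f = 2Ω sin φ = 2 × 7.29×10⁻⁵ × sin 46° = 1.05×10⁻⁴ s⁻¹
Height gradient: |∂Z/∂n| = 120 m / 562000 m = 2.14×10⁻⁴
On a pressure surface, geostrophic balance gives V_g = (g/f)|∂Z/∂n|:
V_g = 9.81 × 2.14×10⁻⁴ / 1.05×10⁻⁴ = 20.0 m/s
Converting: 20.0 m/s × 1.944 = 38.8 knots

38.8 knots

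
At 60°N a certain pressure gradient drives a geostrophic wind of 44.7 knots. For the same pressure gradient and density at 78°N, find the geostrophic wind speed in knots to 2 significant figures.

With the same pressure gradient and density, V_g ∝ 1/f ∝ 1/sin φ.
V₂ = V₁ · sin φ₁ / sin φ₂ = 44.7 × sin 60° / sin 78°
V₂ = 44.7 × 0.8660/0.9781 = 40 knots

40 knots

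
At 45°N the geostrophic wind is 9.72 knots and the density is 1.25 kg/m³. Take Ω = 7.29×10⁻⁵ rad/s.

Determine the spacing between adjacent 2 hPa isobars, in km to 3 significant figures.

Coriolis parameter at 45°N:
f = 2Ω sin φ = 2 × 7.29×10⁻⁵ × sin 45° = 1.03×10⁻⁴ s⁻¹
Wind speed in SI: 9.72 knots = 5.00 m/s
Geostrophic balance rearranged: |∂P/∂n| = f ρ V_g
|∂P/∂n| = 1.03×10⁻⁴ × 1.25 × 5.00 = 6.44×10⁻⁴ Pa/m
Isobar spacing: Δn = ΔP/|∂P/∂n| = 200 Pa / 6.44×10⁻⁴ Pa/m = 310365 m ≈ 310 km

310 km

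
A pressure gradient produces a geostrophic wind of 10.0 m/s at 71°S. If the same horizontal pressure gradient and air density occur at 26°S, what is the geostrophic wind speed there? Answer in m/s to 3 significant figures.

With the same pressure gradient and density, V_g ∝ 1/f ∝ 1/sin φ.
V₂ = V₁ · sin φ₁ / sin φ₂ = 10.0 × sin 71° / sin 26°
V₂ = 10.0 × 0.9455/0.4384 = 21.6 m/s

21.6 m/s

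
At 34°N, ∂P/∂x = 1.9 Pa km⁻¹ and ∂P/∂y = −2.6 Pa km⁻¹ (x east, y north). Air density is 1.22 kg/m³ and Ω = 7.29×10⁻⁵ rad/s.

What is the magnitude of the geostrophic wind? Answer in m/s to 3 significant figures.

Coriolis parameter at 34°N:
f = 2Ω sin φ = 2 × 7.29×10⁻⁵ × sin 34° = 8.15×10⁻⁵ s⁻¹
Component geostrophic relations (x east, y north):
u_g = −(1/(fρ)) ∂P/∂y,  v_g = (1/(fρ)) ∂P/∂x
u_g = −(−2.6×10⁻³)/(8.15×10⁻⁵ × 1.22) = 26.1 m/s;  v_g = (1.9×10⁻³)/(8.15×10⁻⁵ × 1.22) = 19.1 m/s
|V_g| = √(u_g² + v_g²) = 32.4 m/s

32.4 m/s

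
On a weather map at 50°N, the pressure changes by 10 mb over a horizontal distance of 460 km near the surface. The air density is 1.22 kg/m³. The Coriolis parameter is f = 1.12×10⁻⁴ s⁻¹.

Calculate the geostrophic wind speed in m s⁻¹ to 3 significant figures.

15.9 m s⁻¹

Pressure gradient: |∂P/∂n| = 1000 Pa / 460000 m = 2.17×10⁻³ Pa/m
Geostrophic balance (pressure-gradient force = Coriolis force):
V_g = (1/(fρ)) |∂P/∂n| = 2.17×10⁻³ / (1.12×10⁻⁴ × 1.22) = 15.9 m/s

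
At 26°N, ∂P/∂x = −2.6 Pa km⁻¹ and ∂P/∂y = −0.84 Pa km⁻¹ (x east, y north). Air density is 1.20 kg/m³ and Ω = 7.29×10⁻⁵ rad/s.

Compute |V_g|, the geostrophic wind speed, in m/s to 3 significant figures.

35.6 m/s

Coriolis parameter at 26°N:
f = 2Ω sin φ = 2 × 7.29×10⁻⁵ × sin 26° = 6.39×10⁻⁵ s⁻¹
Component geostrophic relations (x east, y north):
u_g = −(1/(fρ)) ∂P/∂y,  v_g = (1/(fρ)) ∂P/∂x
u_g = −(−0.84×10⁻³)/(6.39×10⁻⁵ × 1.20) = 11.0 m/s;  v_g = (−2.6×10⁻³)/(6.39×10⁻⁵ × 1.20) = −33.9 m/s
|V_g| = √(u_g² + v_g²) = 35.6 m/s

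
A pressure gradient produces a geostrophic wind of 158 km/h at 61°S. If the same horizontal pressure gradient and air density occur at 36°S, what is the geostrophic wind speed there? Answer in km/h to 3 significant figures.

With the same pressure gradient and density, V_g ∝ 1/f ∝ 1/sin φ.
V₂ = V₁ · sin φ₁ / sin φ₂ = 158 × sin 61° / sin 36°
V₂ = 158 × 0.8746/0.5878 = 235 km/h

235 km/h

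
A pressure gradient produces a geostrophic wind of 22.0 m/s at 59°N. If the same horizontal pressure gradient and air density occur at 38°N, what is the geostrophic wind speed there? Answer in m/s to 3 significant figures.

30.6 m/s

With the same pressure gradient and density, V_g ∝ 1/f ∝ 1/sin φ.
V₂ = V₁ · sin φ₁ / sin φ₂ = 22.0 × sin 59° / sin 38°
V₂ = 22.0 × 0.8572/0.6157 = 30.6 m/s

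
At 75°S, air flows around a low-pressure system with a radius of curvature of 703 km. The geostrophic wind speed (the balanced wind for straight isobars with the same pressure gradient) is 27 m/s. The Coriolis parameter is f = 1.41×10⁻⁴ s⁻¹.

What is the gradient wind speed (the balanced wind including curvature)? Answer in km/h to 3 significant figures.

79.5 km/h

Around a low, centrifugal force acts outward with Coriolis, so pressure-gradient force balances both:
(1/ρ)|∂P/∂n| = fV + V²/R  →  V² + fR·V − fR·V_g = 0
With fR = 1.41×10⁻⁴ × 703×10³ m = 99.1 m/s:
V = [−fR + √((fR)² + 4 fR V_g)]/2 = [−99.1 + √(99.1² + 4×99.1×27)]/2 = 22.1 m/s
Subgeostrophic (V < V_g = 27 m/s), as expected around a low.
Converting: 22.1 m/s × 3.6 = 79.5 km/h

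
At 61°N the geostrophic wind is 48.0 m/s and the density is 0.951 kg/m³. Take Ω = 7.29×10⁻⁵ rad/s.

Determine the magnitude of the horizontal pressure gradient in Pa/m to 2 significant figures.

5.8×10⁻³ Pa/m

Coriolis parameter at 61°N:
f = 2Ω sin φ = 2 × 7.29×10⁻⁵ × sin 61° = 1.28×10⁻⁴ s⁻¹
Geostrophic balance rearranged: |∂P/∂n| = f ρ V_g
|∂P/∂n| = 1.28×10⁻⁴ × 0.951 × 48.0 = 5.82×10⁻³ Pa/m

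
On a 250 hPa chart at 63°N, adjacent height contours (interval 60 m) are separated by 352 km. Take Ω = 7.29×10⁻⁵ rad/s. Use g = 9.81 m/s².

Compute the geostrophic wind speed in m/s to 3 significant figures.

Coriolis parameter at 63°N:
f = 2Ω sin φ = 2 × 7.29×10⁻⁵ × sin 63° = 1.30×10⁻⁴ s⁻¹
Height gradient: |∂Z/∂n| = 60 m / 352000 m = 1.70×10⁻⁴
On a pressure surface, geostrophic balance gives V_g = (g/f)|∂Z/∂n|:
V_g = 9.81 × 1.70×10⁻⁴ / 1.30×10⁻⁴ = 12.9 m/s

12.9 m/s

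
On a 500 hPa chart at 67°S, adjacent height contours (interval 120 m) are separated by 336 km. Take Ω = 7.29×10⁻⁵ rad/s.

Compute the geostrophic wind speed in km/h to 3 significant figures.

94.0 km/h

Coriolis parameter at 67°S:
f = 2Ω sin φ = 2 × 7.29×10⁻⁵ × sin 67° = 1.34×10⁻⁴ s⁻¹
Height gradient: |∂Z/∂n| = 120 m / 336000 m = 3.57×10⁻⁴
On a pressure surface, geostrophic balance gives V_g = (g/f)|∂Z/∂n|:
V_g = 9.81 × 3.57×10⁻⁴ / 1.34×10⁻⁴ = 26.1 m/s
Converting: 26.1 m/s × 3.6 = 94.0 km/h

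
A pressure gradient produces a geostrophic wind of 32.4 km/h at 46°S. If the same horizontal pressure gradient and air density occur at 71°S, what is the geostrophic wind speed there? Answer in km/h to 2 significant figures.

With the same pressure gradient and density, V_g ∝ 1/f ∝ 1/sin φ.
V₂ = V₁ · sin φ₁ / sin φ₂ = 32.4 × sin 46° / sin 71°
V₂ = 32.4 × 0.7193/0.9455 = 25 km/h

25 km/h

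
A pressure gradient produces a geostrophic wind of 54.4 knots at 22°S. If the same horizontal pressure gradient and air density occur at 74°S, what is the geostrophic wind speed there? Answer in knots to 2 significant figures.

21 knots

With the same pressure gradient and density, V_g ∝ 1/f ∝ 1/sin φ.
V₂ = V₁ · sin φ₁ / sin φ₂ = 54.4 × sin 22° / sin 74°
V₂ = 54.4 × 0.3746/0.9613 = 21 knots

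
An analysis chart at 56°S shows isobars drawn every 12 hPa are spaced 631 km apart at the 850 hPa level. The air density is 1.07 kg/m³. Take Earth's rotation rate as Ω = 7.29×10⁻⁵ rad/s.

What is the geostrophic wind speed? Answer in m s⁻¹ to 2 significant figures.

15 m s⁻¹

Coriolis parameter at 56°S:
f = 2Ω sin φ = 2 × 7.29×10⁻⁵ × sin 56° = 1.21×10⁻⁴ s⁻¹
Pressure gradient: |∂P/∂n| = 1200 Pa / 631000 m = 1.90×10⁻³ Pa/m
Geostrophic balance (pressure-gradient force = Coriolis force):
V_g = (1/(fρ)) |∂P/∂n| = 1.90×10⁻³ / (1.21×10⁻⁴ × 1.07) = 14.7 m/s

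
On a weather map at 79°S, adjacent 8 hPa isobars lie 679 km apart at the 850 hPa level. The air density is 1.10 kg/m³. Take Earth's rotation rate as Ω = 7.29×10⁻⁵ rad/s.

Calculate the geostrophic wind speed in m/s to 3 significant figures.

Coriolis parameter at 79°S:
f = 2Ω sin φ = 2 × 7.29×10⁻⁵ × sin 79° = 1.43×10⁻⁴ s⁻¹
Pressure gradient: |∂P/∂n| = 800 Pa / 679000 m = 1.18×10⁻³ Pa/m
Geostrophic balance (pressure-gradient force = Coriolis force):
V_g = (1/(fρ)) |∂P/∂n| = 1.18×10⁻³ / (1.43×10⁻⁴ × 1.10) = 7.48 m/s

7.48 m/s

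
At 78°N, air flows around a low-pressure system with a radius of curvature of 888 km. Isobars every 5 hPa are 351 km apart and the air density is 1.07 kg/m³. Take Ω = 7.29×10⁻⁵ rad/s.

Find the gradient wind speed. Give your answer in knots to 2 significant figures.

17 knots

Coriolis parameter at 78°N:
f = 2Ω sin φ = 2 × 7.29×10⁻⁵ × sin 78° = 1.43×10⁻⁴ s⁻¹
Pressure gradient: |∂P/∂n| = 500 Pa / 351000 m = 1.42×10⁻³ Pa/m
Geostrophic speed: V_g = |∂P/∂n|/(fρ) = 1.42×10⁻³/(1.43×10⁻⁴ × 1.07) = 9.34 m/s
Around a low, centrifugal force acts outward with Coriolis, so pressure-gradient force balances both:
(1/ρ)|∂P/∂n| = fV + V²/R  →  V² + fR·V − fR·V_g = 0
With fR = 1.43×10⁻⁴ × 888×10³ m = 127 m/s:
V = [−fR + √((fR)² + 4 fR V_g)]/2 = [−127 + √(127² + 4×127×9.34)]/2 = 8.73 m/s
Subgeostrophic (V < V_g = 9.34 m/s), as expected around a low.
Converting: 8.73 m/s × 1.944 = 17 knots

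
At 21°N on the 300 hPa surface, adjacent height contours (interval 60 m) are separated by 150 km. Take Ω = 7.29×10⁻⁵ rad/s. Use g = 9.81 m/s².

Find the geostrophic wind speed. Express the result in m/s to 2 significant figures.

75 m/s

Coriolis parameter at 21°N:
f = 2Ω sin φ = 2 × 7.29×10⁻⁵ × sin 21° = 5.23×10⁻⁵ s⁻¹
Height gradient: |∂Z/∂n| = 60 m / 150000 m = 4.00×10⁻⁴
On a pressure surface, geostrophic balance gives V_g = (g/f)|∂Z/∂n|:
V_g = 9.81 × 4.00×10⁻⁴ / 5.23×10⁻⁵ = 75.1 m/s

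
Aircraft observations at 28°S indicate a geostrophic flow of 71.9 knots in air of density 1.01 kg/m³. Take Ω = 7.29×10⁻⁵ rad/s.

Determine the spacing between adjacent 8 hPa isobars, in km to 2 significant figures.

310 km

Coriolis parameter at 28°S:
f = 2Ω sin φ = 2 × 7.29×10⁻⁵ × sin 28° = 6.84×10⁻⁵ s⁻¹
Wind speed in SI: 71.9 knots = 37.0 m/s
Geostrophic balance rearranged: |∂P/∂n| = f ρ V_g
|∂P/∂n| = 6.84×10⁻⁵ × 1.01 × 37.0 = 2.56×10⁻³ Pa/m
Isobar spacing: Δn = ΔP/|∂P/∂n| = 800 Pa / 2.56×10⁻³ Pa/m = 312849 m ≈ 310 km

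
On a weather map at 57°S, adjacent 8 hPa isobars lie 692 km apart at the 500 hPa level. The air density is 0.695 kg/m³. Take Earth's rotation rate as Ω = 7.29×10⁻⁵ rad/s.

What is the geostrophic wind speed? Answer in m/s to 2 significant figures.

Coriolis parameter at 57°S:
f = 2Ω sin φ = 2 × 7.29×10⁻⁵ × sin 57° = 1.22×10⁻⁴ s⁻¹
Pressure gradient: |∂P/∂n| = 800 Pa / 692000 m = 1.16×10⁻³ Pa/m
Geostrophic balance (pressure-gradient force = Coriolis force):
V_g = (1/(fρ)) |∂P/∂n| = 1.16×10⁻³ / (1.22×10⁻⁴ × 0.695) = 13.6 m/s

14 m/s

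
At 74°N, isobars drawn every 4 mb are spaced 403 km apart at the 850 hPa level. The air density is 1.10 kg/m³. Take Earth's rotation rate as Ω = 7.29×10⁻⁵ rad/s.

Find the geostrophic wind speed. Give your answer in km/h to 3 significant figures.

Coriolis parameter at 74°N:
f = 2Ω sin φ = 2 × 7.29×10⁻⁵ × sin 74° = 1.40×10⁻⁴ s⁻¹
Pressure gradient: |∂P/∂n| = 400 Pa / 403000 m = 9.93×10⁻⁴ Pa/m
Geostrophic balance (pressure-gradient force = Coriolis force):
V_g = (1/(fρ)) |∂P/∂n| = 9.93×10⁻⁴ / (1.40×10⁻⁴ × 1.10) = 6.44 m/s
Converting: 6.44 m/s × 3.6 = 23.2 km/h

23.2 km/h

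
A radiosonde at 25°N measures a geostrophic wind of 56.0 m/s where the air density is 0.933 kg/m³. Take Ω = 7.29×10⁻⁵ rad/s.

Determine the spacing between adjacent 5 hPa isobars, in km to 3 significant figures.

155 km

Coriolis parameter at 25°N:
f = 2Ω sin φ = 2 × 7.29×10⁻⁵ × sin 25° = 6.16×10⁻⁵ s⁻¹
Geostrophic balance rearranged: |∂P/∂n| = f ρ V_g
|∂P/∂n| = 6.16×10⁻⁵ × 0.933 × 56.0 = 3.22×10⁻³ Pa/m
Isobar spacing: Δn = ΔP/|∂P/∂n| = 500 Pa / 3.22×10⁻³ Pa/m = 155308 m ≈ 155 km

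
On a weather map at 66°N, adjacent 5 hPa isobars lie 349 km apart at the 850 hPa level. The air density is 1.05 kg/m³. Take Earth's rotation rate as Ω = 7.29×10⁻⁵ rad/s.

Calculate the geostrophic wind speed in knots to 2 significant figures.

20 knots

Coriolis parameter at 66°N:
f = 2Ω sin φ = 2 × 7.29×10⁻⁵ × sin 66° = 1.33×10⁻⁴ s⁻¹
Pressure gradient: |∂P/∂n| = 500 Pa / 349000 m = 1.43×10⁻³ Pa/m
Geostrophic balance (pressure-gradient force = Coriolis force):
V_g = (1/(fρ)) |∂P/∂n| = 1.43×10⁻³ / (1.33×10⁻⁴ × 1.05) = 10.2 m/s
Converting: 10.2 m/s × 1.944 = 20 knots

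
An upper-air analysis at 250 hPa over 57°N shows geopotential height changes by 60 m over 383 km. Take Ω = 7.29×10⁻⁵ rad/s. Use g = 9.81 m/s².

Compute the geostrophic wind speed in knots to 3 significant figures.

24.4 knots

Coriolis parameter at 57°N:
f = 2Ω sin φ = 2 × 7.29×10⁻⁵ × sin 57° = 1.22×10⁻⁴ s⁻¹
Height gradient: |∂Z/∂n| = 60 m / 383000 m = 1.57×10⁻⁴
On a pressure surface, geostrophic balance gives V_g = (g/f)|∂Z/∂n|:
V_g = 9.81 × 1.57×10⁻⁴ / 1.22×10⁻⁴ = 12.6 m/s
Converting: 12.6 m/s × 1.944 = 24.4 knots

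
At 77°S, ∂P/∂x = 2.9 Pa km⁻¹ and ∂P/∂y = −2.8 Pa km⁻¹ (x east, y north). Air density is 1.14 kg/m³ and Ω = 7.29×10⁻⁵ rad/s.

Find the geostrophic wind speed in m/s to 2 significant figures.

25 m/s

Coriolis parameter at 77°S:
f = 2Ω sin φ = 2 × 7.29×10⁻⁵ × sin 77° = 1.42×10⁻⁴ s⁻¹
In the Southern Hemisphere f is negative: f = −1.42×10⁻⁴ s⁻¹.
Component geostrophic relations (x east, y north):
u_g = −(1/(fρ)) ∂P/∂y,  v_g = (1/(fρ)) ∂P/∂x
u_g = −(−2.8×10⁻³)/(−1.42×10⁻⁴ × 1.14) = −17.3 m/s;  v_g = (2.9×10⁻³)/(−1.42×10⁻⁴ × 1.14) = −17.9 m/s
|V_g| = √(u_g² + v_g²) = 24.9 m/s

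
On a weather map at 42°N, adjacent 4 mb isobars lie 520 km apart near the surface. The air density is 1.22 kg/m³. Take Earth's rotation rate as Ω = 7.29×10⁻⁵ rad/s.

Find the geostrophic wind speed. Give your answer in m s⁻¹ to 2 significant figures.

Coriolis parameter at 42°N:
f = 2Ω sin φ = 2 × 7.29×10⁻⁵ × sin 42° = 9.76×10⁻⁵ s⁻¹
Pressure gradient: |∂P/∂n| = 400 Pa / 520000 m = 7.69×10⁻⁴ Pa/m
Geostrophic balance (pressure-gradient force = Coriolis force):
V_g = (1/(fρ)) |∂P/∂n| = 7.69×10⁻⁴ / (9.76×10⁻⁵ × 1.22) = 6.46 m/s

6.5 m s⁻¹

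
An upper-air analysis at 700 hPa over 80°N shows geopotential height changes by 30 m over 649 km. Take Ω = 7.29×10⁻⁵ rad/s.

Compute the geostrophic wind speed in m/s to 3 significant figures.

Coriolis parameter at 80°N:
f = 2Ω sin φ = 2 × 7.29×10⁻⁵ × sin 80° = 1.44×10⁻⁴ s⁻¹
Height gradient: |∂Z/∂n| = 30 m / 649000 m = 4.62×10⁻⁵
On a pressure surface, geostrophic balance gives V_g = (g/f)|∂Z/∂n|:
V_g = 9.81 × 4.62×10⁻⁵ / 1.44×10⁻⁴ = 3.16 m/s

3.16 m/s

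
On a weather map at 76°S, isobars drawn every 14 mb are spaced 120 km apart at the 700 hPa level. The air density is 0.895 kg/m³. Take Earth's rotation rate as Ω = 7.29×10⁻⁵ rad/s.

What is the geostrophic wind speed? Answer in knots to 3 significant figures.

Coriolis parameter at 76°S:
f = 2Ω sin φ = 2 × 7.29×10⁻⁵ × sin 76° = 1.41×10⁻⁴ s⁻¹
Pressure gradient: |∂P/∂n| = 1400 Pa / 120000 m = 1.17×10⁻² Pa/m
Geostrophic balance (pressure-gradient force = Coriolis force):
V_g = (1/(fρ)) |∂P/∂n| = 1.17×10⁻² / (1.41×10⁻⁴ × 0.895) = 92.1 m/s
Converting: 92.1 m/s × 1.944 = 179 knots

179 knots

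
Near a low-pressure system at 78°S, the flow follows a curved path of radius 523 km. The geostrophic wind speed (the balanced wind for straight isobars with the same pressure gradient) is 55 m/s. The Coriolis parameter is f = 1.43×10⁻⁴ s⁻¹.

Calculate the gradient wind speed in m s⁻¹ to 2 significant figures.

Around a low, centrifugal force acts outward with Coriolis, so pressure-gradient force balances both:
(1/ρ)|∂P/∂n| = fV + V²/R  →  V² + fR·V − fR·V_g = 0
With fR = 1.43×10⁻⁴ × 523×10³ m = 74.8 m/s:
V = [−fR + √((fR)² + 4 fR V_g)]/2 = [−74.8 + √(74.8² + 4×74.8×55)]/2 = 36.8 m/s
Subgeostrophic (V < V_g = 55 m/s), as expected around a low.

37 m s⁻¹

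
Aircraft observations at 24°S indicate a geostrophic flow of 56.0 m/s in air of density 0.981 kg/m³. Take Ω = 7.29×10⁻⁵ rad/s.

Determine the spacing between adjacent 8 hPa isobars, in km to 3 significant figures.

Coriolis parameter at 24°S:
f = 2Ω sin φ = 2 × 7.29×10⁻⁵ × sin 24° = 5.93×10⁻⁵ s⁻¹
Geostrophic balance rearranged: |∂P/∂n| = f ρ V_g
|∂P/∂n| = 5.93×10⁻⁵ × 0.981 × 56.0 = 3.26×10⁻³ Pa/m
Isobar spacing: Δn = ΔP/|∂P/∂n| = 800 Pa / 3.26×10⁻³ Pa/m = 245563 m ≈ 246 km

246 km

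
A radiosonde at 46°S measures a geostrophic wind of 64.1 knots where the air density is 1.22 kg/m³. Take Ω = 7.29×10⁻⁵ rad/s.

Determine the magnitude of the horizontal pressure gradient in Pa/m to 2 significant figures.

4.2×10⁻³ Pa/m

Coriolis parameter at 46°S:
f = 2Ω sin φ = 2 × 7.29×10⁻⁵ × sin 46° = 1.05×10⁻⁴ s⁻¹
Wind speed in SI: 64.1 knots = 33.0 m/s
Geostrophic balance rearranged: |∂P/∂n| = f ρ V_g
|∂P/∂n| = 1.05×10⁻⁴ × 1.22 × 33.0 = 4.22×10⁻³ Pa/m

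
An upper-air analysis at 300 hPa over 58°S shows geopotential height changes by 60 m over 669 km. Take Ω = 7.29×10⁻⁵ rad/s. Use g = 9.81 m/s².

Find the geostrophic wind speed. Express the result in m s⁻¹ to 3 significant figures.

Coriolis parameter at 58°S:
f = 2Ω sin φ = 2 × 7.29×10⁻⁵ × sin 58° = 1.24×10⁻⁴ s⁻¹
Height gradient: |∂Z/∂n| = 60 m / 669000 m = 8.97×10⁻⁵
On a pressure surface, geostrophic balance gives V_g = (g/f)|∂Z/∂n|:
V_g = 9.81 × 8.97×10⁻⁵ / 1.24×10⁻⁴ = 7.12 m/s

7.12 m s⁻¹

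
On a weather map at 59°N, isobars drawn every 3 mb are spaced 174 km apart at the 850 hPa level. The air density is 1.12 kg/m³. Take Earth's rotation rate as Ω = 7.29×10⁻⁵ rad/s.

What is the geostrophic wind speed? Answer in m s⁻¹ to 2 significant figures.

12 m s⁻¹

Coriolis parameter at 59°N:
f = 2Ω sin φ = 2 × 7.29×10⁻⁵ × sin 59° = 1.25×10⁻⁴ s⁻¹
Pressure gradient: |∂P/∂n| = 300 Pa / 174000 m = 1.72×10⁻³ Pa/m
Geostrophic balance (pressure-gradient force = Coriolis force):
V_g = (1/(fρ)) |∂P/∂n| = 1.72×10⁻³ / (1.25×10⁻⁴ × 1.12) = 12.3 m/s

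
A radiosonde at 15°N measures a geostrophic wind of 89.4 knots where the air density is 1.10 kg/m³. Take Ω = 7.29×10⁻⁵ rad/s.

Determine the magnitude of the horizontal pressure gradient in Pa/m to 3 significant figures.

1.91×10⁻³ Pa/m

Coriolis parameter at 15°N:
f = 2Ω sin φ = 2 × 7.29×10⁻⁵ × sin 15° = 3.77×10⁻⁵ s⁻¹
Wind speed in SI: 89.4 knots = 46.0 m/s
Geostrophic balance rearranged: |∂P/∂n| = f ρ V_g
|∂P/∂n| = 3.77×10⁻⁵ × 1.10 × 46.0 = 1.91×10⁻³ Pa/m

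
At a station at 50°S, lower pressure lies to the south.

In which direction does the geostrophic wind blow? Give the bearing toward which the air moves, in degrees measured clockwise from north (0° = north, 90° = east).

The pressure-gradient force points toward the south (bearing 180°).
Geostrophic balance: in the Southern Hemisphere the Coriolis force deflects motion to the left, so the geostrophic wind blows 90° to the left of the pressure-gradient force (low pressure on the right).
Rotating 180° by 90° counterclockwise gives 090° — the wind blows toward the east.

090°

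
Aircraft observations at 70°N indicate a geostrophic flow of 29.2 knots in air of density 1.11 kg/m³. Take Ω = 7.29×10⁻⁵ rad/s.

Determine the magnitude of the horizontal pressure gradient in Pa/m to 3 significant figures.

Coriolis parameter at 70°N:
f = 2Ω sin φ = 2 × 7.29×10⁻⁵ × sin 70° = 1.37×10⁻⁴ s⁻¹
Wind speed in SI: 29.2 knots = 15.0 m/s
Geostrophic balance rearranged: |∂P/∂n| = f ρ V_g
|∂P/∂n| = 1.37×10⁻⁴ × 1.11 × 15.0 = 2.28×10⁻³ Pa/m

2.28×10⁻³ Pa/m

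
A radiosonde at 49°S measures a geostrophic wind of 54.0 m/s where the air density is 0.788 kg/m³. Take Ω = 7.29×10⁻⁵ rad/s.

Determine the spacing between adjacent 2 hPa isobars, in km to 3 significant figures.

42.7 km

Coriolis parameter at 49°S:
f = 2Ω sin φ = 2 × 7.29×10⁻⁵ × sin 49° = 1.10×10⁻⁴ s⁻¹
Geostrophic balance rearranged: |∂P/∂n| = f ρ V_g
|∂P/∂n| = 1.10×10⁻⁴ × 0.788 × 54.0 = 4.68×10⁻³ Pa/m
Isobar spacing: Δn = ΔP/|∂P/∂n| = 200 Pa / 4.68×10⁻³ Pa/m = 42714 m ≈ 42.7 km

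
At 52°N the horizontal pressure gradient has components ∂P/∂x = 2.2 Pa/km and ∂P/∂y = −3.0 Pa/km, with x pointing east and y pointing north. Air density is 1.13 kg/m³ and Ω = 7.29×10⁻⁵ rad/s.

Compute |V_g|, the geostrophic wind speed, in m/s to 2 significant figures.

Coriolis parameter at 52°N:
f = 2Ω sin φ = 2 × 7.29×10⁻⁵ × sin 52° = 1.15×10⁻⁴ s⁻¹
Component geostrophic relations (x east, y north):
u_g = −(1/(fρ)) ∂P/∂y,  v_g = (1/(fρ)) ∂P/∂x
u_g = −(−3.0×10⁻³)/(1.15×10⁻⁴ × 1.13) = 23.1 m/s;  v_g = (2.2×10⁻³)/(1.15×10⁻⁴ × 1.13) = 16.9 m/s
|V_g| = √(u_g² + v_g²) = 28.7 m/s

29 m/s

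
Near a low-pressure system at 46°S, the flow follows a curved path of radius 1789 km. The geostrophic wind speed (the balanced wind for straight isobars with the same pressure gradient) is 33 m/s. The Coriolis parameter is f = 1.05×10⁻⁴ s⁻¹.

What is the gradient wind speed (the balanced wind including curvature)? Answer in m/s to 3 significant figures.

28.6 m/s

Around a low, centrifugal force acts outward with Coriolis, so pressure-gradient force balances both:
(1/ρ)|∂P/∂n| = fV + V²/R  →  V² + fR·V − fR·V_g = 0
With fR = 1.05×10⁻⁴ × 1789×10³ m = 188 m/s:
V = [−fR + √((fR)² + 4 fR V_g)]/2 = [−188 + √(188² + 4×188×33)]/2 = 28.6 m/s
Subgeostrophic (V < V_g = 33 m/s), as expected around a low.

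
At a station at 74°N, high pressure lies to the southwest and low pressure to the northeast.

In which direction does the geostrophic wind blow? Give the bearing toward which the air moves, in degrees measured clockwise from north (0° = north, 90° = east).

135°

The pressure-gradient force points toward the northeast (bearing 045°).
Geostrophic balance: in the Northern Hemisphere the Coriolis force deflects motion to the right, so the geostrophic wind blows 90° to the right of the pressure-gradient force (low pressure on the left).
Rotating 045° by 90° clockwise gives 135° — the wind blows toward the southeast.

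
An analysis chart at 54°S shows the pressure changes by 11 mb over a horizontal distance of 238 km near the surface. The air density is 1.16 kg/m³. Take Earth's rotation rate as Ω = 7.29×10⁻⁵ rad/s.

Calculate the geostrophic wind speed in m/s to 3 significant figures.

Coriolis parameter at 54°S:
f = 2Ω sin φ = 2 × 7.29×10⁻⁵ × sin 54° = 1.18×10⁻⁴ s⁻¹
Pressure gradient: |∂P/∂n| = 1100 Pa / 238000 m = 4.62×10⁻³ Pa/m
Geostrophic balance (pressure-gradient force = Coriolis force):
V_g = (1/(fρ)) |∂P/∂n| = 4.62×10⁻³ / (1.18×10⁻⁴ × 1.16) = 33.8 m/s

33.8 m/s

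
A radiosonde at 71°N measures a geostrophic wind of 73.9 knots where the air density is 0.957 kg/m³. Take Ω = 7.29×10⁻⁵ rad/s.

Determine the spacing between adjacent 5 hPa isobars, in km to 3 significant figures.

99.7 km

Coriolis parameter at 71°N:
f = 2Ω sin φ = 2 × 7.29×10⁻⁵ × sin 71° = 1.38×10⁻⁴ s⁻¹
Wind speed in SI: 73.9 knots = 38.0 m/s
Geostrophic balance rearranged: |∂P/∂n| = f ρ V_g
|∂P/∂n| = 1.38×10⁻⁴ × 0.957 × 38.0 = 5.02×10⁻³ Pa/m
Isobar spacing: Δn = ΔP/|∂P/∂n| = 500 Pa / 5.02×10⁻³ Pa/m = 99689 m ≈ 99.7 km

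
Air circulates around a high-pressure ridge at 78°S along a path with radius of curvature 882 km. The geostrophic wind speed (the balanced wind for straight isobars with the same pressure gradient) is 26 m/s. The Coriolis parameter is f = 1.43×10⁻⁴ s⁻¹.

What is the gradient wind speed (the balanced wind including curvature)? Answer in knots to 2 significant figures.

71 knots

Around a high, pressure-gradient force acts outward with centrifugal, so Coriolis balances both:
fV = (1/ρ)|∂P/∂n| + V²/R  →  V² − fR·V + fR·V_g = 0
With fR = 1.43×10⁻⁴ × 882×10³ m = 126 m/s:
V = [fR − √((fR)² − 4 fR V_g)]/2 = [126 − √(126² − 4×126×26)]/2 = 36.6 m/s
Supergeostrophic (V > V_g = 26 m/s), as expected around a high.
Converting: 36.6 m/s × 1.944 = 71 knots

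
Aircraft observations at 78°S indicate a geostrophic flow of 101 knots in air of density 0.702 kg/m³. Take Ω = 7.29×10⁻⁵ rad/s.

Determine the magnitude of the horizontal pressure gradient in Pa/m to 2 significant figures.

5.2×10⁻³ Pa/m

Coriolis parameter at 78°S:
f = 2Ω sin φ = 2 × 7.29×10⁻⁵ × sin 78° = 1.43×10⁻⁴ s⁻¹
Wind speed in SI: 101 knots = 52.0 m/s
Geostrophic balance rearranged: |∂P/∂n| = f ρ V_g
|∂P/∂n| = 1.43×10⁻⁴ × 0.702 × 52.0 = 5.20×10⁻³ Pa/m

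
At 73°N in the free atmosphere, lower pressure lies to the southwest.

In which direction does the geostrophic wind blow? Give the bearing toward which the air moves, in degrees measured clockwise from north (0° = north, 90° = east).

315°

The pressure-gradient force points toward the southwest (bearing 225°).
Geostrophic balance: in the Northern Hemisphere the Coriolis force deflects motion to the right, so the geostrophic wind blows 90° to the right of the pressure-gradient force (low pressure on the left).
Rotating 225° by 90° clockwise gives 315° — the wind blows toward the northwest.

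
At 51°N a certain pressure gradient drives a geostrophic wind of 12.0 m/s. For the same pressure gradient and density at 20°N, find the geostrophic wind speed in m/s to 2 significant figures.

With the same pressure gradient and density, V_g ∝ 1/f ∝ 1/sin φ.
V₂ = V₁ · sin φ₁ / sin φ₂ = 12.0 × sin 51° / sin 20°
V₂ = 12.0 × 0.7771/0.3420 = 27 m/s

27 m/s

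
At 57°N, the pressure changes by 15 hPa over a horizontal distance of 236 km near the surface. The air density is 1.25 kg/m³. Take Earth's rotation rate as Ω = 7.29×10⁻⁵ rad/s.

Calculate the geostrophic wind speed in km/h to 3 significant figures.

Coriolis parameter at 57°N:
f = 2Ω sin φ = 2 × 7.29×10⁻⁵ × sin 57° = 1.22×10⁻⁴ s⁻¹
Pressure gradient: |∂P/∂n| = 1500 Pa / 236000 m = 6.36×10⁻³ Pa/m
Geostrophic balance (pressure-gradient force = Coriolis force):
V_g = (1/(fρ)) |∂P/∂n| = 6.36×10⁻³ / (1.22×10⁻⁴ × 1.25) = 41.6 m/s
Converting: 41.6 m/s × 3.6 = 150 km/h

150 km/h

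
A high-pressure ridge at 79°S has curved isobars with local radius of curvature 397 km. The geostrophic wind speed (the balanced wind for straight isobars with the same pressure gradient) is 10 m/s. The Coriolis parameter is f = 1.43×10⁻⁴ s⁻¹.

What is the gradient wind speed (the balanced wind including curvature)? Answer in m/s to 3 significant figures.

Around a high, pressure-gradient force acts outward with centrifugal, so Coriolis balances both:
fV = (1/ρ)|∂P/∂n| + V²/R  →  V² − fR·V + fR·V_g = 0
With fR = 1.43×10⁻⁴ × 397×10³ m = 56.8 m/s:
V = [fR − √((fR)² − 4 fR V_g)]/2 = [56.8 − √(56.8² − 4×56.8×10)]/2 = 13 m/s
Supergeostrophic (V > V_g = 10 m/s), as expected around a high.

13.0 m/s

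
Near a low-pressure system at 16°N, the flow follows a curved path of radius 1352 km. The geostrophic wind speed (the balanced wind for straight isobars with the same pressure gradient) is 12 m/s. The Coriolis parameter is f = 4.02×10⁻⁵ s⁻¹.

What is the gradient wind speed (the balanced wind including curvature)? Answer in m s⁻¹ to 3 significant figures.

10.1 m s⁻¹

Around a low, centrifugal force acts outward with Coriolis, so pressure-gradient force balances both:
(1/ρ)|∂P/∂n| = fV + V²/R  →  V² + fR·V − fR·V_g = 0
With fR = 4.02×10⁻⁵ × 1352×10³ m = 54.4 m/s:
V = [−fR + √((fR)² + 4 fR V_g)]/2 = [−54.4 + √(54.4² + 4×54.4×12)]/2 = 10.1 m/s
Subgeostrophic (V < V_g = 12 m/s), as expected around a low.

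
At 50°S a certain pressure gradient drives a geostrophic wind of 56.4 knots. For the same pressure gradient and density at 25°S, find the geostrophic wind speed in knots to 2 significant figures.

With the same pressure gradient and density, V_g ∝ 1/f ∝ 1/sin φ.
V₂ = V₁ · sin φ₁ / sin φ₂ = 56.4 × sin 50° / sin 25°
V₂ = 56.4 × 0.7660/0.4226 = 100 knots

100 knots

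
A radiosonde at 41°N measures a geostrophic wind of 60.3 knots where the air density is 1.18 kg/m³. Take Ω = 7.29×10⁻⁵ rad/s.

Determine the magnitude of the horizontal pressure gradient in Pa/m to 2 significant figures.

3.5×10⁻³ Pa/m

Coriolis parameter at 41°N:
f = 2Ω sin φ = 2 × 7.29×10⁻⁵ × sin 41° = 9.57×10⁻⁵ s⁻¹
Wind speed in SI: 60.3 knots = 31.0 m/s
Geostrophic balance rearranged: |∂P/∂n| = f ρ V_g
|∂P/∂n| = 9.57×10⁻⁵ × 1.18 × 31.0 = 3.50×10⁻³ Pa/m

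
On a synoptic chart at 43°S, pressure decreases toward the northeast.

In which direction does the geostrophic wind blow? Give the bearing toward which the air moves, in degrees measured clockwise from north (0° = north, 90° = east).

The pressure-gradient force points toward the northeast (bearing 045°).
Geostrophic balance: in the Southern Hemisphere the Coriolis force deflects motion to the left, so the geostrophic wind blows 90° to the left of the pressure-gradient force (low pressure on the right).
Rotating 045° by 90° counterclockwise gives 315° — the wind blows toward the northwest.

315°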